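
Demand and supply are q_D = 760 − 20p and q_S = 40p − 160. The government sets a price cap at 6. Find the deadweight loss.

In inverse form: demand p = 38 − 0.05q, supply p = 4 + 0.025q.
Competitive equilibrium: 38 − 0.05q = 4 + 0.025q → q* = 453.3333, p* = 15.3333.
At the ceiling p = 6, quantity supplied = (6 − 4)/0.025 = 80.
Willingness to pay at q' = 80: 38 − 0.05·80 = 34.
Δq = 453.3333 − 80 = 373.3333; wedge = 34 − 6 = 28.
DWL = ½ × 373.3333 × 28 = 5226.67.

5226.67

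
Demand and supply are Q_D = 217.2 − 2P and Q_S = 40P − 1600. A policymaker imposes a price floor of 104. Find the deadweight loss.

In inverse form: demand P = 108.6 − 0.5Q, supply P = 40 + 0.025Q.
Competitive equilibrium: 108.6 − 0.5Q = 40 + 0.025Q → Q* = 130.66667, P* = 43.26667.
At the floor P = 104, quantity demanded = (108.6 − 104)/0.5 = 9.2.
Sellers' marginal cost at Q' = 9.2: 40 + 0.025·9.2 = 40.23.
ΔQ = 130.66667 − 9.2 = 121.46667; wedge = 104 − 40.23 = 63.77.
Deadweight loss = ½ × 121.46667 × 63.77 = 3872.96.

3872.96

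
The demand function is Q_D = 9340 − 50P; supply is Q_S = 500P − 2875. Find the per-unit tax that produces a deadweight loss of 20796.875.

30.25

In inverse form: demand P = 186.8 − 0.02Q, supply P = 5.75 + 0.002Q.
Competitive equilibrium: 186.8 − 0.02Q = 5.75 + 0.002Q → Q* = 8229.5455, P* = 22.2091.
A tax t gives ΔQ = t/0.022 and wedge t, so DWL = t²/0.044.
t²/0.044 = 20796.875 → t² = 915.0625 → t = 30.25.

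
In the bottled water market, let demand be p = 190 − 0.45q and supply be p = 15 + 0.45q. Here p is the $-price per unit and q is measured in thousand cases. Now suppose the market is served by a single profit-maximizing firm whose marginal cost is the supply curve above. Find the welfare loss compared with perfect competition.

$1890.43 thousand

Competitive equilibrium: 190 − 0.45q = 15 + 0.45q → q* = 194.4444, p* = 102.5.
Marginal revenue: MR = 190 − 0.9q. Set MR = MC: 190 − 0.9q = 15 + 0.45q → q_m = 129.6296.
Price p_m = 190 − 0.45·129.6296 = 131.6667; MC(q_m) = 15 + 0.45·129.6296 = 73.3333.
Competitive q* = 194.4444, so Δq = 64.8148; wedge = 131.6667 − 73.3333 = 58.3334.
Welfare loss = ½ × 64.8148 × 58.3334 = $1890.43 thousand.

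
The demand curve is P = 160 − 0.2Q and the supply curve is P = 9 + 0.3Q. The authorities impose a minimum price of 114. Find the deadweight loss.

1296

Competitive equilibrium: 160 − 0.2Q = 9 + 0.3Q → Q* = 302, P* = 99.6.
At the floor P = 114, quantity demanded = (160 − 114)/0.2 = 230.
Sellers' marginal cost at Q' = 230: 9 + 0.3·230 = 78.
ΔQ = 302 − 230 = 72; wedge = 114 − 78 = 36.
The triangle = ½ × 72 × 36 = 1296.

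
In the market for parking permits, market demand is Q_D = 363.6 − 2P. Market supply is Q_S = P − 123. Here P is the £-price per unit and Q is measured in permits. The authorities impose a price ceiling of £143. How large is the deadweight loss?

In inverse form: demand P = 181.8 − 0.5Q, supply P = 123 + Q.
Competitive equilibrium: 181.8 − 0.5Q = 123 + Q → Q* = 39.2, P* = 162.2.
At the ceiling P = 143, quantity supplied = (143 − 123)/1 = 20.
Willingness to pay at Q' = 20: 181.8 − 0.5·20 = 171.8.
ΔQ = 39.2 − 20 = 19.2; wedge = 171.8 − 143 = 28.8.
The triangle = ½ × 19.2 × 28.8 = £276.48.

£276.48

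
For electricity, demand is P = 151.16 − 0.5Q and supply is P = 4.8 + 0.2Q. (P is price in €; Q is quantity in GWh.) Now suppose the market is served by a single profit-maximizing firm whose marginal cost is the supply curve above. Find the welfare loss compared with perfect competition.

€2656.40

Competitive equilibrium: 151.16 − 0.5Q = 4.8 + 0.2Q → Q* = 209.085714, P* = 46.617143.
Marginal revenue: MR = 151.16 − Q. Set MR = MC: 151.16 − Q = 4.8 + 0.2Q → Q_m = 121.966667.
Price P_m = 151.16 − 0.5·121.966667 = 90.176667; MC(Q_m) = 4.8 + 0.2·121.966667 = 29.193333.
Competitive Q* = 209.085714, so ΔQ = 87.119047; wedge = 90.176667 − 29.193333 = 60.983334.
The triangle = ½ × 87.119047 × 60.983334 = €2656.40.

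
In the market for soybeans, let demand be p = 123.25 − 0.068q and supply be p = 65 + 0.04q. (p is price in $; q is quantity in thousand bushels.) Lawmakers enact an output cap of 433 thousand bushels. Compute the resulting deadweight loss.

Competitive equilibrium: 123.25 − 0.068q = 65 + 0.04q → q* = 539.3519, p* = 86.5741.
At q = 433: demand price = 123.25 − 0.068·433 = 93.806; supply price = 65 + 0.04·433 = 82.32.
Δq = 539.3519 − 433 = 106.3519; wedge = 93.806 − 82.32 = 11.486.
Welfare loss = ½ × 106.3519 × 11.486 = $610.78 thousand.

$610.78 thousand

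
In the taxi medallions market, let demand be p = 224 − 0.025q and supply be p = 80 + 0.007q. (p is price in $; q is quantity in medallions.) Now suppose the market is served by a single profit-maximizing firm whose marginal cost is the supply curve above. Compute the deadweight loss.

$62326.87

Competitive equilibrium: 224 − 0.025q = 80 + 0.007q → q* = 4500, p* = 111.5.
Marginal revenue: MR = 224 − 0.05q. Set MR = MC: 224 − 0.05q = 80 + 0.007q → q_m = 2526.3158.
Price p_m = 224 − 0.025·2526.3158 = 160.8421; MC(q_m) = 80 + 0.007·2526.3158 = 97.6842.
Competitive q* = 4500, so Δq = 1973.6842; wedge = 160.8421 − 97.6842 = 63.1579.
The triangle = ½ × 1973.6842 × 63.1579 = $62326.87.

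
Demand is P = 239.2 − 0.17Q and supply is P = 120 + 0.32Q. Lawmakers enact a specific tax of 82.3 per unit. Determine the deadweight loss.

6911.52

Competitive equilibrium: 239.2 − 0.17Q = 120 + 0.32Q → Q* = 243.2653, P* = 197.8449.
With the tax, the buyer price exceeds the seller price by 82.3: (239.2 − 0.17Q) − (120 + 0.32Q) = 82.3 → Q' = 75.3061.
ΔQ = 243.2653 − 75.3061 = 167.9592; the wedge equals the tax, 82.3.
DWL = ½ × 167.9592 × 82.3 = 6911.52.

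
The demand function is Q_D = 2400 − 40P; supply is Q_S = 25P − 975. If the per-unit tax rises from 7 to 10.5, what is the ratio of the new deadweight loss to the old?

In inverse form: demand P = 60 − 0.025Q, supply P = 39 + 0.04Q.
Competitive equilibrium: 60 − 0.025Q = 39 + 0.04Q → Q* = 323.0769, P* = 51.9231.
For a per-unit tax t: ΔQ = t/0.065, so DWL = ½·t·(t/0.065) = t²/0.13.
At t = 7: DWL = 376.923. At t = 10.5: DWL = 848.077.
Ratio = (10.5/7)² = 2.25.

2.25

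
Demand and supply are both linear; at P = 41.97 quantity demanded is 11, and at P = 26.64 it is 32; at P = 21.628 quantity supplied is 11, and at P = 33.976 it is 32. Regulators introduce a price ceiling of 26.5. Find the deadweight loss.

Demand slope = (26.64 − 41.97)/(32 − 11) = −0.73, so P = 50 − 0.73Q.
Supply slope = (33.976 − 21.628)/(32 − 11) = 0.588, so P = 15.16 + 0.588Q.
Competitive equilibrium: 50 − 0.73Q = 15.16 + 0.588Q → Q* = 26.434, P* = 30.7032.
At the ceiling P = 26.5, quantity supplied = (26.5 − 15.16)/0.588 = 19.2857.
Willingness to pay at Q' = 19.2857: 50 − 0.73·19.2857 = 35.9214.
ΔQ = 26.434 − 19.2857 = 7.1483; wedge = 35.9214 − 26.5 = 9.4214.
DWL = ½ × 7.1483 × 9.4214 = 33.67.

33.67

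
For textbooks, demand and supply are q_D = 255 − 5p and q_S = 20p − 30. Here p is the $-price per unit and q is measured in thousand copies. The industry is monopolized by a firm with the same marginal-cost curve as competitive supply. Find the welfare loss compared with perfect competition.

In inverse form: demand p = 51 − 0.2q, supply p = 1.5 + 0.05q.
Competitive equilibrium: 51 − 0.2q = 1.5 + 0.05q → q* = 198, p* = 11.4.
Marginal revenue: MR = 51 − 0.4q. Set MR = MC: 51 − 0.4q = 1.5 + 0.05q → q_m = 110.
Price p_m = 51 − 0.2·110 = 29; MC(q_m) = 1.5 + 0.05·110 = 7.
Competitive q* = 198, so Δq = 88; wedge = 29 − 7 = 22.
The triangle = ½ × 88 × 22 = $968 thousand.

$968 thousand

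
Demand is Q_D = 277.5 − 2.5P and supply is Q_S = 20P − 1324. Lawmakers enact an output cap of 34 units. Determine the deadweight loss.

In inverse form: demand P = 111 − 0.4Q, supply P = 66.2 + 0.05Q.
Competitive equilibrium: 111 − 0.4Q = 66.2 + 0.05Q → Q* = 99.55556, P* = 71.17778.
At Q = 34: demand price = 111 − 0.4·34 = 97.4; supply price = 66.2 + 0.05·34 = 67.9.
ΔQ = 99.55556 − 34 = 65.55556; wedge = 97.4 − 67.9 = 29.5.
Deadweight loss = ½ × 65.55556 × 29.5 = 966.94.

966.94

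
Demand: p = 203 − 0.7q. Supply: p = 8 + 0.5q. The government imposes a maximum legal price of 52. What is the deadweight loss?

3330.15

Competitive equilibrium: 203 − 0.7q = 8 + 0.5q → q* = 162.5, p* = 89.25.
At the ceiling p = 52, quantity supplied = (52 − 8)/0.5 = 88.
Willingness to pay at q' = 88: 203 − 0.7·88 = 141.4.
Δq = 162.5 − 88 = 74.5; wedge = 141.4 − 52 = 89.4.
Welfare loss = ½ × 74.5 × 89.4 = 3330.15.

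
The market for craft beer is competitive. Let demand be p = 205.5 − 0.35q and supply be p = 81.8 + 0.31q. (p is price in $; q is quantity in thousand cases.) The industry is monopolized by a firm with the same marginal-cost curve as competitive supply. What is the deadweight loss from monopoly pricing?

$1392.06 thousand

Competitive equilibrium: 205.5 − 0.35q = 81.8 + 0.31q → q* = 187.4242, p* = 139.9015.
Marginal revenue: MR = 205.5 − 0.7q. Set MR = MC: 205.5 − 0.7q = 81.8 + 0.31q → q_m = 122.4752.
Price p_m = 205.5 − 0.35·122.4752 = 162.6337; MC(q_m) = 81.8 + 0.31·122.4752 = 119.7673.
Competitive q* = 187.4242, so Δq = 64.949; wedge = 162.6337 − 119.7673 = 42.8664.
Deadweight loss = ½ × 64.949 × 42.8664 = $1392.06 thousand.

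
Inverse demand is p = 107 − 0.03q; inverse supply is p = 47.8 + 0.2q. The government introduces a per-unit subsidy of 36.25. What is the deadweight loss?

2856.66

Competitive equilibrium: 107 − 0.03q = 47.8 + 0.2q → q* = 257.3913, p* = 99.2783.
The subsidy lowers effective supply by 36.25: p = 11.55 + 0.2q.
New quantity: 107 − 0.03q = 11.55 + 0.2q → q' = 415.
Overproduction Δq = 415 − 257.3913 = 157.6087; wedge = subsidy = 36.25.
Welfare loss = ½ × 157.6087 × 36.25 = 2856.66.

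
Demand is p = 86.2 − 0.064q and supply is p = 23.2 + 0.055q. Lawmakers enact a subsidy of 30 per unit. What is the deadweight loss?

Competitive equilibrium: 86.2 − 0.064q = 23.2 + 0.055q → q* = 529.4118, p* = 52.3176.
The subsidy lowers effective supply by 30: p = 0.055q − 6.8.
New quantity: 86.2 − 0.064q = 0.055q − 6.8 → q' = 781.5126.
Overproduction Δq = 781.5126 − 529.4118 = 252.1008; wedge = subsidy = 30.
Deadweight loss = ½ × 252.1008 × 30 = 3781.51.

3781.51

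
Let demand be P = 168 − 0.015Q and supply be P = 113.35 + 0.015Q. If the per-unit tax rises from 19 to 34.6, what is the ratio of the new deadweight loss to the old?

Competitive equilibrium: 168 − 0.015Q = 113.35 + 0.015Q → Q* = 1821.6667, P* = 140.675.
For a per-unit tax t: ΔQ = t/0.03, so DWL = ½·t·(t/0.03) = t²/0.06.
At t = 19: DWL = 6016.667. At t = 34.6: DWL = 19952.667.
Ratio = (34.6/19)² = 3.316.

3.316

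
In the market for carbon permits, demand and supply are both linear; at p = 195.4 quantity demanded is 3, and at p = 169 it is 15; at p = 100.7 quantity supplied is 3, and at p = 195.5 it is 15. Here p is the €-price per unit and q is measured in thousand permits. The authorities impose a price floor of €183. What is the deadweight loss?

€70.63 thousand

Demand slope = (169 − 195.4)/(15 − 3) = −2.2, so p = 202 − 2.2q.
Supply slope = (195.5 − 100.7)/(15 − 3) = 7.9, so p = 77 + 7.9q.
Competitive equilibrium: 202 − 2.2q = 77 + 7.9q → q* = 12.3762, p* = 174.7723.
At the floor p = 183, quantity demanded = (202 − 183)/2.2 = 8.6364.
Sellers' marginal cost at q' = 8.6364: 77 + 7.9·8.6364 = 145.2276.
Δq = 12.3762 − 8.6364 = 3.7398; wedge = 183 − 145.2276 = 37.7724.
Deadweight loss = ½ × 3.7398 × 37.7724 = €70.63 thousand.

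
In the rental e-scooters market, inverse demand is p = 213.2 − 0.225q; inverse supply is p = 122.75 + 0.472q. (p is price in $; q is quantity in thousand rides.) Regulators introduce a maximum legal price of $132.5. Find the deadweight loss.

Competitive equilibrium: 213.2 − 0.225q = 122.75 + 0.472q → q* = 129.77044, p* = 184.00165.
At the ceiling p = 132.5, quantity supplied = (132.5 − 122.75)/0.472 = 20.65678.
Willingness to pay at q' = 20.65678: 213.2 − 0.225·20.65678 = 208.55222.
Δq = 129.77044 − 20.65678 = 109.11366; wedge = 208.55222 − 132.5 = 76.05222.
DWL = ½ × 109.11366 × 76.05222 = $4149.17 thousand.

$4149.17 thousand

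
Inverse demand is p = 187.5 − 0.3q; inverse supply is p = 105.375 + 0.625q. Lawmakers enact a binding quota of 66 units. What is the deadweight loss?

Competitive equilibrium: 187.5 − 0.3q = 105.375 + 0.625q → q* = 88.7838, p* = 160.8649.
At q = 66: demand price = 187.5 − 0.3·66 = 167.7; supply price = 105.375 + 0.625·66 = 146.625.
Δq = 88.7838 − 66 = 22.7838; wedge = 167.7 − 146.625 = 21.075.
DWL = ½ × 22.7838 × 21.075 = 240.08.

240.08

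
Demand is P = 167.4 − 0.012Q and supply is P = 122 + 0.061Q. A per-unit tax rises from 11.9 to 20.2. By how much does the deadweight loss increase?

1824.86

Competitive equilibrium: 167.4 − 0.012Q = 122 + 0.061Q → Q* = 621.9178, P* = 159.937.
For a per-unit tax t: ΔQ = t/0.073, so DWL = ½·t·(t/0.073) = t²/0.146.
At t = 11.9: DWL = 969.932. At t = 20.2: DWL = 2794.795.
Increase = 2794.795 − 969.932 = 1824.86.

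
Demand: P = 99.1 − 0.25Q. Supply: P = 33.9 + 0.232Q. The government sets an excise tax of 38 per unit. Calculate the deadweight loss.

Competitive equilibrium: 99.1 − 0.25Q = 33.9 + 0.232Q → Q* = 135.2697, P* = 65.2826.
With the tax, the buyer price exceeds the seller price by 38: (99.1 − 0.25Q) − (33.9 + 0.232Q) = 38 → Q' = 56.4315.
ΔQ = 135.2697 − 56.4315 = 78.8382; the wedge equals the tax, 38.
The triangle = ½ × 78.8382 × 38 = 1497.93.

1497.93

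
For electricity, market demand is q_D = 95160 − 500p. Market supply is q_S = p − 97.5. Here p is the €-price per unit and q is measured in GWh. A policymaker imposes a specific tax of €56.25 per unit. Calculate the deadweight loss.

In inverse form: demand p = 190.32 − 0.002q, supply p = 97.5 + q.
Competitive equilibrium: 190.32 − 0.002q = 97.5 + q → q* = 92.6347, p* = 190.1347.
With the tax, the buyer price exceeds the seller price by 56.25: (190.32 − 0.002q) − (97.5 + q) = 56.25 → q' = 36.497.
Δq = 92.6347 − 36.497 = 56.1377; the wedge equals the tax, 56.25.
The triangle = ½ × 56.1377 × 56.25 = €1578.87.

€1578.87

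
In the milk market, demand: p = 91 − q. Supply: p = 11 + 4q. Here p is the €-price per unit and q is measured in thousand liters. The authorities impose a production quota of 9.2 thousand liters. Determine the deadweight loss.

€115.60 thousand

Competitive equilibrium: 91 − q = 11 + 4q → q* = 16, p* = 75.
At q = 9.2: demand price = 91 − 1·9.2 = 81.8; supply price = 11 + 4·9.2 = 47.8.
Δq = 16 − 9.2 = 6.8; wedge = 81.8 − 47.8 = 34.
DWL = ½ × 6.8 × 34 = €115.60 thousand.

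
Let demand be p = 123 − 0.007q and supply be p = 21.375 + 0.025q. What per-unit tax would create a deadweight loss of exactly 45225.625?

Competitive equilibrium: 123 − 0.007q = 21.375 + 0.025q → q* = 3175.7813, p* = 100.7695.
A tax t gives Δq = t/0.032 and wedge t, so DWL = t²/0.064.
t²/0.064 = 45225.625 → t² = 2894.44 → t = 53.8.

53.8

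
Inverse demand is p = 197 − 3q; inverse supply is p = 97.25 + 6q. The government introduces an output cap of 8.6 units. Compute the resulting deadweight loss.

Competitive equilibrium: 197 − 3q = 97.25 + 6q → q* = 11.0833, p* = 163.75.
At q = 8.6: demand price = 197 − 3·8.6 = 171.2; supply price = 97.25 + 6·8.6 = 148.85.
Δq = 11.0833 − 8.6 = 2.4833; wedge = 171.2 − 148.85 = 22.35.
DWL = ½ × 2.4833 × 22.35 = 27.75.

27.75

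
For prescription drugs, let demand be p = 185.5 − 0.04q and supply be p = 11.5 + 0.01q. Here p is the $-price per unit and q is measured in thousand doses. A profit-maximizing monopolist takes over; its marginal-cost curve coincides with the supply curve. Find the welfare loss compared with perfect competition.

Competitive equilibrium: 185.5 − 0.04q = 11.5 + 0.01q → q* = 3480, p* = 46.3.
Marginal revenue: MR = 185.5 − 0.08q. Set MR = MC: 185.5 − 0.08q = 11.5 + 0.01q → q_m = 1933.333333.
Price p_m = 185.5 − 0.04·1933.333333 = 108.166667; MC(q_m) = 11.5 + 0.01·1933.333333 = 30.833333.
Competitive q* = 3480, so Δq = 1546.666667; wedge = 108.166667 − 30.833333 = 77.333334.
DWL = ½ × 1546.666667 × 77.333334 = $59804.44 thousand.

$59804.44 thousand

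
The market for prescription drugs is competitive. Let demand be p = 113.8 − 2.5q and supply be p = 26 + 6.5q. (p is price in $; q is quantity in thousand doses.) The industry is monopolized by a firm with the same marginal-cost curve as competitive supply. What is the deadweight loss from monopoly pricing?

Competitive equilibrium: 113.8 − 2.5q = 26 + 6.5q → q* = 9.7556, p* = 89.4111.
Marginal revenue: MR = 113.8 − 5q. Set MR = MC: 113.8 − 5q = 26 + 6.5q → q_m = 7.6348.
Price p_m = 113.8 − 2.5·7.6348 = 94.713; MC(q_m) = 26 + 6.5·7.6348 = 75.6262.
Competitive q* = 9.7556, so Δq = 2.1208; wedge = 94.713 − 75.6262 = 19.0868.
DWL = ½ × 2.1208 × 19.0868 = $20.24 thousand.

$20.24 thousand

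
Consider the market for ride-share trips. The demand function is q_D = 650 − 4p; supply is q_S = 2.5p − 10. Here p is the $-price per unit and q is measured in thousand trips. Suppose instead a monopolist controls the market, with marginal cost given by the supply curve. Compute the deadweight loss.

In inverse form: demand p = 162.5 − 0.25q, supply p = 4 + 0.4q.
Competitive equilibrium: 162.5 − 0.25q = 4 + 0.4q → q* = 243.8462, p* = 101.5385.
Marginal revenue: MR = 162.5 − 0.5q. Set MR = MC: 162.5 − 0.5q = 4 + 0.4q → q_m = 176.1111.
Price p_m = 162.5 − 0.25·176.1111 = 118.4722; MC(q_m) = 4 + 0.4·176.1111 = 74.4444.
Competitive q* = 243.8462, so Δq = 67.7351; wedge = 118.4722 − 74.4444 = 44.0278.
Deadweight loss = ½ × 67.7351 × 44.0278 = $1491.11 thousand.

$1491.11 thousand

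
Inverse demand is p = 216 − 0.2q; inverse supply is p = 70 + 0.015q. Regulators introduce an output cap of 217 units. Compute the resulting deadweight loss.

Competitive equilibrium: 216 − 0.2q = 70 + 0.015q → q* = 679.0698, p* = 80.186.
At q = 217: demand price = 216 − 0.2·217 = 172.6; supply price = 70 + 0.015·217 = 73.255.
Δq = 679.0698 − 217 = 462.0698; wedge = 172.6 − 73.255 = 99.345.
Welfare loss = ½ × 462.0698 × 99.345 = 22952.16.

22952.16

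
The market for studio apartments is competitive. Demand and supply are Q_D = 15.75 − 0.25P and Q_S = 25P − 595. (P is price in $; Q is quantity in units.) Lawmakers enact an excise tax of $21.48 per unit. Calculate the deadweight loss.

$57.10

In inverse form: demand P = 63 − 4Q, supply P = 23.8 + 0.04Q.
Competitive equilibrium: 63 − 4Q = 23.8 + 0.04Q → Q* = 9.703, P* = 24.1881.
With the tax, the buyer price exceeds the seller price by 21.48: (63 − 4Q) − (23.8 + 0.04Q) = 21.48 → Q' = 4.3861.
ΔQ = 9.703 − 4.3861 = 5.3169; the wedge equals the tax, 21.48.
Welfare loss = ½ × 5.3169 × 21.48 = $57.10.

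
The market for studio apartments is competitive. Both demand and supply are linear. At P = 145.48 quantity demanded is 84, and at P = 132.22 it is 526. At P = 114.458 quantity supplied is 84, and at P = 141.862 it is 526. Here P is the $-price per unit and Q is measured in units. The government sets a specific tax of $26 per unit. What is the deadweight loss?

$3673.91

Demand slope = (132.22 − 145.48)/(526 − 84) = −0.03, so P = 148 − 0.03Q.
Supply slope = (141.862 − 114.458)/(526 − 84) = 0.062, so P = 109.25 + 0.062Q.
Competitive equilibrium: 148 − 0.03Q = 109.25 + 0.062Q → Q* = 421.1957, P* = 135.3641.
With the tax, the buyer price exceeds the seller price by 26: (148 − 0.03Q) − (109.25 + 0.062Q) = 26 → Q' = 138.587.
ΔQ = 421.1957 − 138.587 = 282.6087; the wedge equals the tax, 26.
The triangle = ½ × 282.6087 × 26 = $3673.91.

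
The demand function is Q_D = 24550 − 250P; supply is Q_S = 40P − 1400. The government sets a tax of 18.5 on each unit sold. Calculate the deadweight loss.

5900.86

In inverse form: demand P = 98.2 − 0.004Q, supply P = 35 + 0.025Q.
Competitive equilibrium: 98.2 − 0.004Q = 35 + 0.025Q → Q* = 2179.3103, P* = 89.4828.
With the tax, the buyer price exceeds the seller price by 18.5: (98.2 − 0.004Q) − (35 + 0.025Q) = 18.5 → Q' = 1541.3793.
ΔQ = 2179.3103 − 1541.3793 = 637.931; the wedge equals the tax, 18.5.
DWL = ½ × 637.931 × 18.5 = 5900.86.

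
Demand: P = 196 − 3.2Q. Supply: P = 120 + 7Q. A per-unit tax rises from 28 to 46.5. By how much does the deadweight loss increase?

Competitive equilibrium: 196 − 3.2Q = 120 + 7Q → Q* = 7.451, P* = 172.1569.
For a per-unit tax t: ΔQ = t/10.2, so DWL = ½·t·(t/10.2) = t²/20.4.
At t = 28: DWL = 38.431. At t = 46.5: DWL = 105.993.
Increase = 105.993 − 38.431 = 67.56.

67.56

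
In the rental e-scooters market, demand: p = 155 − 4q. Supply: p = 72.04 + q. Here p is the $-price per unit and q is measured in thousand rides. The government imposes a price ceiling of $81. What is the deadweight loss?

$145.62 thousand

Competitive equilibrium: 155 − 4q = 72.04 + q → q* = 16.592, p* = 88.632.
At the ceiling p = 81, quantity supplied = (81 − 72.04)/1 = 8.96.
Willingness to pay at q' = 8.96: 155 − 4·8.96 = 119.16.
Δq = 16.592 − 8.96 = 7.632; wedge = 119.16 − 81 = 38.16.
Welfare loss = ½ × 7.632 × 38.16 = $145.62 thousand.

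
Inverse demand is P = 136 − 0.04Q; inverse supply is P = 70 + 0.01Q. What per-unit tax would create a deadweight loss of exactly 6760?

Competitive equilibrium: 136 − 0.04Q = 70 + 0.01Q → Q* = 1320, P* = 83.2.
A tax t gives ΔQ = t/0.05 and wedge t, so DWL = t²/0.1.
t²/0.1 = 6760 → t² = 676 → t = 26.

26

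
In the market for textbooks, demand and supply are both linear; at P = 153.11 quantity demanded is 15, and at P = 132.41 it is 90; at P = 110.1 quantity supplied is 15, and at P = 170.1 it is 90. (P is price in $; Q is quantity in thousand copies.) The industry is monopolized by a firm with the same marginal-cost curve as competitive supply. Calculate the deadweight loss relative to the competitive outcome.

$67.75 thousand

Demand slope = (132.41 − 153.11)/(90 − 15) = −0.276, so P = 157.25 − 0.276Q.
Supply slope = (170.1 − 110.1)/(90 − 15) = 0.8, so P = 98.1 + 0.8Q.
Competitive equilibrium: 157.25 − 0.276Q = 98.1 + 0.8Q → Q* = 54.9721, P* = 142.0777.
Marginal revenue: MR = 157.25 − 0.552Q. Set MR = MC: 157.25 − 0.552Q = 98.1 + 0.8Q → Q_m = 43.75.
Price P_m = 157.25 − 0.276·43.75 = 145.175; MC(Q_m) = 98.1 + 0.8·43.75 = 133.1.
Competitive Q* = 54.9721, so ΔQ = 11.2221; wedge = 145.175 − 133.1 = 12.075.
Deadweight loss = ½ × 11.2221 × 12.075 = $67.75 thousand.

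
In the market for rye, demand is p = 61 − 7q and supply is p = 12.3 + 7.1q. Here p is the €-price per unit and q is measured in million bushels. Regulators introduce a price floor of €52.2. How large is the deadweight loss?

Competitive equilibrium: 61 − 7q = 12.3 + 7.1q → q* = 3.4539, p* = 36.8227.
At the floor p = 52.2, quantity demanded = (61 − 52.2)/7 = 1.2571.
Sellers' marginal cost at q' = 1.2571: 12.3 + 7.1·1.2571 = 21.2254.
Δq = 3.4539 − 1.2571 = 2.1968; wedge = 52.2 − 21.2254 = 30.9746.
Welfare loss = ½ × 2.1968 × 30.9746 = €34.02 million.

€34.02 million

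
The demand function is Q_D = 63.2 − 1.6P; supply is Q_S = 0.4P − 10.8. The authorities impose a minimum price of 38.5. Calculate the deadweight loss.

9

In inverse form: demand P = 39.5 − 0.625Q, supply P = 27 + 2.5Q.
Competitive equilibrium: 39.5 − 0.625Q = 27 + 2.5Q → Q* = 4, P* = 37.
At the floor P = 38.5, quantity demanded = (39.5 − 38.5)/0.625 = 1.6.
Sellers' marginal cost at Q' = 1.6: 27 + 2.5·1.6 = 31.
ΔQ = 4 − 1.6 = 2.4; wedge = 38.5 − 31 = 7.5.
Welfare loss = ½ × 2.4 × 7.5 = 9.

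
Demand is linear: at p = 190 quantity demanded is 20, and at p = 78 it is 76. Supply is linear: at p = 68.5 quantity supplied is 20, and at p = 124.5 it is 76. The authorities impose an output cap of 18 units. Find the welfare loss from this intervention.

Demand slope = (78 − 190)/(76 − 20) = −2, so p = 230 − 2q.
Supply slope = (124.5 − 68.5)/(76 − 20) = 1, so p = 48.5 + q.
Competitive equilibrium: 230 − 2q = 48.5 + q → q* = 60.5, p* = 109.
At q = 18: demand price = 230 − 2·18 = 194; supply price = 48.5 + 1·18 = 66.5.
Δq = 60.5 − 18 = 42.5; wedge = 194 − 66.5 = 127.5.
The triangle = ½ × 42.5 × 127.5 = 2709.375.

2709.375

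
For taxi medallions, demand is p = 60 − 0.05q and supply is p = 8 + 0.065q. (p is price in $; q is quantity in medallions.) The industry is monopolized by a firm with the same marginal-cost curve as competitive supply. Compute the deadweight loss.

Competitive equilibrium: 60 − 0.05q = 8 + 0.065q → q* = 452.1739, p* = 37.3913.
Marginal revenue: MR = 60 − 0.1q. Set MR = MC: 60 − 0.1q = 8 + 0.065q → q_m = 315.1515.
Price p_m = 60 − 0.05·315.1515 = 44.2424; MC(q_m) = 8 + 0.065·315.1515 = 28.4848.
Competitive q* = 452.1739, so Δq = 137.0224; wedge = 44.2424 − 28.4848 = 15.7576.
Deadweight loss = ½ × 137.0224 × 15.7576 = $1079.57.

$1079.57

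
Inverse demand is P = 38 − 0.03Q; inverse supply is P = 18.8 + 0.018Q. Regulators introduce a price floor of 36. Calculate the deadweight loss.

2666.67

Competitive equilibrium: 38 − 0.03Q = 18.8 + 0.018Q → Q* = 400, P* = 26.
At the floor P = 36, quantity demanded = (38 − 36)/0.03 = 66.6667.
Sellers' marginal cost at Q' = 66.6667: 18.8 + 0.018·66.6667 = 20.
ΔQ = 400 − 66.6667 = 333.3333; wedge = 36 − 20 = 16.
Deadweight loss = ½ × 333.3333 × 16 = 2666.67.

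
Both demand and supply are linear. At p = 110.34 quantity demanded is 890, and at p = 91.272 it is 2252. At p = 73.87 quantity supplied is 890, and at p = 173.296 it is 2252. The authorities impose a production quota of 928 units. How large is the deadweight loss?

Demand slope = (91.272 − 110.34)/(2252 − 890) = −0.014, so p = 122.8 − 0.014q.
Supply slope = (173.296 − 73.87)/(2252 − 890) = 0.073, so p = 8.9 + 0.073q.
Competitive equilibrium: 122.8 − 0.014q = 8.9 + 0.073q → q* = 1309.1954, p* = 104.4713.
At q = 928: demand price = 122.8 − 0.014·928 = 109.808; supply price = 8.9 + 0.073·928 = 76.644.
Δq = 1309.1954 − 928 = 381.1954; wedge = 109.808 − 76.644 = 33.164.
Welfare loss = ½ × 381.1954 × 33.164 = 6320.98.

6320.98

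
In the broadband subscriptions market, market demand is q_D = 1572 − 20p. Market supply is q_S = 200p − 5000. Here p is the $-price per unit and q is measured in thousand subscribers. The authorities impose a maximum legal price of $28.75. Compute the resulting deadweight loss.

$1386.57 thousand

In inverse form: demand p = 78.6 − 0.05q, supply p = 25 + 0.005q.
Competitive equilibrium: 78.6 − 0.05q = 25 + 0.005q → q* = 974.5455, p* = 29.8727.
At the ceiling p = 28.75, quantity supplied = (28.75 − 25)/0.005 = 750.
Willingness to pay at q' = 750: 78.6 − 0.05·750 = 41.1.
Δq = 974.5455 − 750 = 224.5455; wedge = 41.1 − 28.75 = 12.35.
DWL = ½ × 224.5455 × 12.35 = $1386.57 thousand.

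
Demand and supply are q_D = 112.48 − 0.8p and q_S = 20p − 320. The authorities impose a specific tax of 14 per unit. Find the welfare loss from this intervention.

In inverse form: demand p = 140.6 − 1.25q, supply p = 16 + 0.05q.
Competitive equilibrium: 140.6 − 1.25q = 16 + 0.05q → q* = 95.84615, p* = 20.79231.
With the tax, the buyer price exceeds the seller price by 14: (140.6 − 1.25q) − (16 + 0.05q) = 14 → q' = 85.07692.
Δq = 95.84615 − 85.07692 = 10.76923; the wedge equals the tax, 14.
Deadweight loss = ½ × 10.76923 × 14 = 75.38.

75.38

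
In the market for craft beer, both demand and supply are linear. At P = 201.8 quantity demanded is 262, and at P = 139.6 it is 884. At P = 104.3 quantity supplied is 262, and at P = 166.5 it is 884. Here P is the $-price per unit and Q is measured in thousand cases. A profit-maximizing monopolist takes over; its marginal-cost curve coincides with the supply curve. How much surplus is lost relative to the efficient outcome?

Demand slope = (139.6 − 201.8)/(884 − 262) = −0.1, so P = 228 − 0.1Q.
Supply slope = (166.5 − 104.3)/(884 − 262) = 0.1, so P = 78.1 + 0.1Q.
Competitive equilibrium: 228 − 0.1Q = 78.1 + 0.1Q → Q* = 749.5, P* = 153.05.
Marginal revenue: MR = 228 − 0.2Q. Set MR = MC: 228 − 0.2Q = 78.1 + 0.1Q → Q_m = 499.66667.
Price P_m = 228 − 0.1·499.66667 = 178.03333; MC(Q_m) = 78.1 + 0.1·499.66667 = 128.06667.
Competitive Q* = 749.5, so ΔQ = 249.83333; wedge = 178.03333 − 128.06667 = 49.96666.
Deadweight loss = ½ × 249.83333 × 49.96666 = $6241.67 thousand.

$6241.67 thousand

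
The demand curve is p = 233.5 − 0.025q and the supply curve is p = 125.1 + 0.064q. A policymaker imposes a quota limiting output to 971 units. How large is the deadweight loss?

Competitive equilibrium: 233.5 − 0.025q = 125.1 + 0.064q → q* = 1217.9775, p* = 203.0506.
At q = 971: demand price = 233.5 − 0.025·971 = 209.225; supply price = 125.1 + 0.064·971 = 187.244.
Δq = 1217.9775 − 971 = 246.9775; wedge = 209.225 − 187.244 = 21.981.
Deadweight loss = ½ × 246.9775 × 21.981 = 2714.41.

2714.41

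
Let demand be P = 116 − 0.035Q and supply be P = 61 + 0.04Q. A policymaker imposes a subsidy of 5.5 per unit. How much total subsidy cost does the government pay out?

Competitive equilibrium: 116 − 0.035Q = 61 + 0.04Q → Q* = 733.3333, P* = 90.3333.
The subsidy lowers effective supply by 5.5: P = 55.5 + 0.04Q.
New quantity: 116 − 0.035Q = 55.5 + 0.04Q → Q' = 806.6667.
Total subsidy cost = 5.5 × 806.6667 = 4436.67.

4436.67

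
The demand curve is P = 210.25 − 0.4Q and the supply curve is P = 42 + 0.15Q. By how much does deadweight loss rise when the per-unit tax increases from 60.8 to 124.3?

10685.32

Competitive equilibrium: 210.25 − 0.4Q = 42 + 0.15Q → Q* = 305.9091, P* = 87.8864.
For a per-unit tax t: ΔQ = t/0.55, so DWL = ½·t·(t/0.55) = t²/1.1.
At t = 60.8: DWL = 3360.582. At t = 124.3: DWL = 14045.9.
Increase = 14045.9 − 3360.582 = 10685.32.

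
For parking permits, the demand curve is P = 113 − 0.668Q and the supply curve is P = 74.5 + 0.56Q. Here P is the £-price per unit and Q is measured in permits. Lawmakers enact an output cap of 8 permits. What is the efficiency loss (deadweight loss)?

Competitive equilibrium: 113 − 0.668Q = 74.5 + 0.56Q → Q* = 31.3518, P* = 92.057.
At Q = 8: demand price = 113 − 0.668·8 = 107.656; supply price = 74.5 + 0.56·8 = 78.98.
ΔQ = 31.3518 − 8 = 23.3518; wedge = 107.656 − 78.98 = 28.676.
The triangle = ½ × 23.3518 × 28.676 = £334.82.

£334.82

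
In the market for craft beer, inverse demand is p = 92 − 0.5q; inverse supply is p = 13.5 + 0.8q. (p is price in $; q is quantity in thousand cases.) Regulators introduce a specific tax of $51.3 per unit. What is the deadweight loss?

Competitive equilibrium: 92 − 0.5q = 13.5 + 0.8q → q* = 60.3846, p* = 61.8077.
With the tax, the buyer price exceeds the seller price by 51.3: (92 − 0.5q) − (13.5 + 0.8q) = 51.3 → q' = 20.9231.
Δq = 60.3846 − 20.9231 = 39.4615; the wedge equals the tax, 51.3.
The triangle = ½ × 39.4615 × 51.3 = $1012.19 thousand.

$1012.19 thousand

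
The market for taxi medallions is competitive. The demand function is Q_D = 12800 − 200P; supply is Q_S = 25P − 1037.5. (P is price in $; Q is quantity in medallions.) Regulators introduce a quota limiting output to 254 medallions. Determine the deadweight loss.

In inverse form: demand P = 64 − 0.005Q, supply P = 41.5 + 0.04Q.
Competitive equilibrium: 64 − 0.005Q = 41.5 + 0.04Q → Q* = 500, P* = 61.5.
At Q = 254: demand price = 64 − 0.005·254 = 62.73; supply price = 41.5 + 0.04·254 = 51.66.
ΔQ = 500 − 254 = 246; wedge = 62.73 − 51.66 = 11.07.
Deadweight loss = ½ × 246 × 11.07 = $1361.61.

$1361.61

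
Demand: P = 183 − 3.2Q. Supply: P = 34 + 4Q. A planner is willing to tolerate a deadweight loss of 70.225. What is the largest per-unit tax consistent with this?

Competitive equilibrium: 183 − 3.2Q = 34 + 4Q → Q* = 20.6944, P* = 116.7778.
A tax t gives ΔQ = t/7.2 and wedge t, so DWL = t²/14.4.
t²/14.4 = 70.225 → t² = 1011.24 → t = 31.8.

31.8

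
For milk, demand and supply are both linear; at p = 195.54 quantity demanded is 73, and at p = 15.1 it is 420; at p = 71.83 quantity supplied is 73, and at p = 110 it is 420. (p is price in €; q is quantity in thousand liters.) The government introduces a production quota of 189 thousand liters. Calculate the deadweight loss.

€2034.44 thousand

Demand slope = (15.1 − 195.54)/(420 − 73) = −0.52, so p = 233.5 − 0.52q.
Supply slope = (110 − 71.83)/(420 − 73) = 0.11, so p = 63.8 + 0.11q.
Competitive equilibrium: 233.5 − 0.52q = 63.8 + 0.11q → q* = 269.3651, p* = 93.4302.
At q = 189: demand price = 233.5 − 0.52·189 = 135.22; supply price = 63.8 + 0.11·189 = 84.59.
Δq = 269.3651 − 189 = 80.3651; wedge = 135.22 − 84.59 = 50.63.
The triangle = ½ × 80.3651 × 50.63 = €2034.44 thousand.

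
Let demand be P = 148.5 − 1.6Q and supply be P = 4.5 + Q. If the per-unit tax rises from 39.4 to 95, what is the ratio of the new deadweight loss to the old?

5.814

Competitive equilibrium: 148.5 − 1.6Q = 4.5 + Q → Q* = 55.3846, P* = 59.8846.
For a per-unit tax t: ΔQ = t/2.6, so DWL = ½·t·(t/2.6) = t²/5.2.
At t = 39.4: DWL = 298.531. At t = 95: DWL = 1735.577.
Ratio = (95/39.4)² = 5.814.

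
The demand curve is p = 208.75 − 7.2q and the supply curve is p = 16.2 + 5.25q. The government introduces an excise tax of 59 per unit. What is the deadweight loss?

Competitive equilibrium: 208.75 − 7.2q = 16.2 + 5.25q → q* = 15.4659, p* = 97.3958.
With the tax, the buyer price exceeds the seller price by 59: (208.75 − 7.2q) − (16.2 + 5.25q) = 59 → q' = 10.7269.
Δq = 15.4659 − 10.7269 = 4.739; the wedge equals the tax, 59.
Deadweight loss = ½ × 4.739 × 59 = 139.80.

139.80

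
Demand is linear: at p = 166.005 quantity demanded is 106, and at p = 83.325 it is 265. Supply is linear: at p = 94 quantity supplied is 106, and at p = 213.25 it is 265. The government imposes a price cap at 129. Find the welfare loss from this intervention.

Demand slope = (83.325 − 166.005)/(265 − 106) = −0.52, so p = 221.125 − 0.52q.
Supply slope = (213.25 − 94)/(265 − 106) = 0.75, so p = 14.5 + 0.75q.
Competitive equilibrium: 221.125 − 0.52q = 14.5 + 0.75q → q* = 162.6969, p* = 136.5226.
At the ceiling p = 129, quantity supplied = (129 − 14.5)/0.75 = 152.6667.
Willingness to pay at q' = 152.6667: 221.125 − 0.52·152.6667 = 141.7383.
Δq = 162.6969 − 152.6667 = 10.0302; wedge = 141.7383 − 129 = 12.7383.
Welfare loss = ½ × 10.0302 × 12.7383 = 63.88.

63.88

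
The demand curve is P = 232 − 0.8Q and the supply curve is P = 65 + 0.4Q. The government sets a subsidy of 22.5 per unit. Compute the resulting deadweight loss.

Competitive equilibrium: 232 − 0.8Q = 65 + 0.4Q → Q* = 139.1667, P* = 120.6667.
The subsidy lowers effective supply by 22.5: P = 42.5 + 0.4Q.
New quantity: 232 − 0.8Q = 42.5 + 0.4Q → Q' = 157.9167.
Overproduction ΔQ = 157.9167 − 139.1667 = 18.75; wedge = subsidy = 22.5.
DWL = ½ × 18.75 × 22.5 = 210.94.

210.94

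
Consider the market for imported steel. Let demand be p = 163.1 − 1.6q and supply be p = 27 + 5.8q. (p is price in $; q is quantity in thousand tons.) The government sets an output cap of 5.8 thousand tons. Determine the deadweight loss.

Competitive equilibrium: 163.1 − 1.6q = 27 + 5.8q → q* = 18.3919, p* = 133.673.
At q = 5.8: demand price = 163.1 − 1.6·5.8 = 153.82; supply price = 27 + 5.8·5.8 = 60.64.
Δq = 18.3919 − 5.8 = 12.5919; wedge = 153.82 − 60.64 = 93.18.
The triangle = ½ × 12.5919 × 93.18 = $586.66 thousand.

$586.66 thousand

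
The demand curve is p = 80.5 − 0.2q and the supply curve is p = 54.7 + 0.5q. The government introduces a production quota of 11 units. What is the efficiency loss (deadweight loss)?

Competitive equilibrium: 80.5 − 0.2q = 54.7 + 0.5q → q* = 36.8571, p* = 73.1286.
At q = 11: demand price = 80.5 − 0.2·11 = 78.3; supply price = 54.7 + 0.5·11 = 60.2.
Δq = 36.8571 − 11 = 25.8571; wedge = 78.3 − 60.2 = 18.1.
The triangle = ½ × 25.8571 × 18.1 = 234.01.

234.01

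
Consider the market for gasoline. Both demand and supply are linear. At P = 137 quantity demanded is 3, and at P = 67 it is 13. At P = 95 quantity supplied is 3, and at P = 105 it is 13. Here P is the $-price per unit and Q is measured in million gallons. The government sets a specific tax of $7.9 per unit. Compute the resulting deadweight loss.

$3.90 million

Demand slope = (67 − 137)/(13 − 3) = −7, so P = 158 − 7Q.
Supply slope = (105 − 95)/(13 − 3) = 1, so P = 92 + Q.
Competitive equilibrium: 158 − 7Q = 92 + Q → Q* = 8.25, P* = 100.25.
With the tax, the buyer price exceeds the seller price by 7.9: (158 − 7Q) − (92 + Q) = 7.9 → Q' = 7.2625.
ΔQ = 8.25 − 7.2625 = 0.9875; the wedge equals the tax, 7.9.
DWL = ½ × 0.9875 × 7.9 = $3.90 million.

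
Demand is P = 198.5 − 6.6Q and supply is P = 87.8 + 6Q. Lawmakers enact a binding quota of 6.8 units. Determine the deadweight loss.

24.84

Competitive equilibrium: 198.5 − 6.6Q = 87.8 + 6Q → Q* = 8.7857, P* = 140.5143.
At Q = 6.8: demand price = 198.5 − 6.6·6.8 = 153.62; supply price = 87.8 + 6·6.8 = 128.6.
ΔQ = 8.7857 − 6.8 = 1.9857; wedge = 153.62 − 128.6 = 25.02.
Welfare loss = ½ × 1.9857 × 25.02 = 24.84.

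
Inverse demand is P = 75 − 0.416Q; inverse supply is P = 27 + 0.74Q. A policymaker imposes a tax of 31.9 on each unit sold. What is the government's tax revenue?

444.28

Competitive equilibrium: 75 − 0.416Q = 27 + 0.74Q → Q* = 41.5225, P* = 57.7266.
With the tax, the buyer price exceeds the seller price by 31.9: (75 − 0.416Q) − (27 + 0.74Q) = 31.9 → Q' = 13.9273.
Tax revenue = 31.9 × 13.9273 = 444.28.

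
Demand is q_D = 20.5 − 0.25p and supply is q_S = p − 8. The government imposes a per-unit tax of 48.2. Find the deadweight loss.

In inverse form: demand p = 82 − 4q, supply p = 8 + q.
Competitive equilibrium: 82 − 4q = 8 + q → q* = 14.8, p* = 22.8.
With the tax, the buyer price exceeds the seller price by 48.2: (82 − 4q) − (8 + q) = 48.2 → q' = 5.16.
Δq = 14.8 − 5.16 = 9.64; the wedge equals the tax, 48.2.
The triangle = ½ × 9.64 × 48.2 = 232.324.

232.324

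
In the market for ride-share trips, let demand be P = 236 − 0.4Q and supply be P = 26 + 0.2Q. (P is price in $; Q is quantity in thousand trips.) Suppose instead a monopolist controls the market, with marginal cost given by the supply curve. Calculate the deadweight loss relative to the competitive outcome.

$5880 thousand

Competitive equilibrium: 236 − 0.4Q = 26 + 0.2Q → Q* = 350, P* = 96.
Marginal revenue: MR = 236 − 0.8Q. Set MR = MC: 236 − 0.8Q = 26 + 0.2Q → Q_m = 210.
Price P_m = 236 − 0.4·210 = 152; MC(Q_m) = 26 + 0.2·210 = 68.
Competitive Q* = 350, so ΔQ = 140; wedge = 152 − 68 = 84.
Welfare loss = ½ × 140 × 84 = $5880 thousand.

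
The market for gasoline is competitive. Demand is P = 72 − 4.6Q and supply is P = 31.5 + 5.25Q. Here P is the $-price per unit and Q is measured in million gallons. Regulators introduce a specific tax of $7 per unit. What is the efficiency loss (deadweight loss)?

Competitive equilibrium: 72 − 4.6Q = 31.5 + 5.25Q → Q* = 4.1117, P* = 53.0863.
With the tax, the buyer price exceeds the seller price by 7: (72 − 4.6Q) − (31.5 + 5.25Q) = 7 → Q' = 3.401.
ΔQ = 4.1117 − 3.401 = 0.7107; the wedge equals the tax, 7.
Welfare loss = ½ × 0.7107 × 7 = $2.49 million.

$2.49 million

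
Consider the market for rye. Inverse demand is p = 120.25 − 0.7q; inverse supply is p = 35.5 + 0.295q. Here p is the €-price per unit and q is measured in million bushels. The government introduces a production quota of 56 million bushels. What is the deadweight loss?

Competitive equilibrium: 120.25 − 0.7q = 35.5 + 0.295q → q* = 85.1759, p* = 60.6269.
At q = 56: demand price = 120.25 − 0.7·56 = 81.05; supply price = 35.5 + 0.295·56 = 52.02.
Δq = 85.1759 − 56 = 29.1759; wedge = 81.05 − 52.02 = 29.03.
The triangle = ½ × 29.1759 × 29.03 = €423.49 million.

€423.49 million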